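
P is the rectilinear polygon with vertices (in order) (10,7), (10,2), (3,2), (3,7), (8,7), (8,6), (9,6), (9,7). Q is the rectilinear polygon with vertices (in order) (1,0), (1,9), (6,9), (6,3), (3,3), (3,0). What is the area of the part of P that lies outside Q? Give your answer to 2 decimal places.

|P| = 34, |P∩Q| = 12.
|P ∖ Q| = |P| − |P∩Q| = 34 − 12 = 22.00.

22.00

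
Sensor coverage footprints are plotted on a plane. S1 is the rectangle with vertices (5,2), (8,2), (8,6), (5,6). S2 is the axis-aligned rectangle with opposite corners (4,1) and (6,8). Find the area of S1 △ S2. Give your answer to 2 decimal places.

18.00

|S1∩S2|: x∈[5,6], y∈[2,6] → 1·4 = 4.
|S1 △ S2| = |S1| + |S2| − 2·|S1∩S2| = 12 + 14 − 8 = 18.00.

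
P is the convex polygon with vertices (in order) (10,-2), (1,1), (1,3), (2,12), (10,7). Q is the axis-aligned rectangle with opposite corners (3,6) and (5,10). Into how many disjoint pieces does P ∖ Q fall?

1

P ∖ Q is a single connected region.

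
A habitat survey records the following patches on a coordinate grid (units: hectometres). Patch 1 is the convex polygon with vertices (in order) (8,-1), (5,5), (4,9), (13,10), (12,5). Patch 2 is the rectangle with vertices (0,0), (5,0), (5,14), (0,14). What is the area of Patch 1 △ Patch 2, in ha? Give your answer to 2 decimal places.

122.89

|Patch 1| = 57, |Patch 2| = 70, |Patch 1∩Patch 2| = 2.0556.
|Patch 1 △ Patch 2| = |Patch 1| + |Patch 2| − 2·|Patch 1∩Patch 2| = 57 + 70 − 4.1111 = 122.89.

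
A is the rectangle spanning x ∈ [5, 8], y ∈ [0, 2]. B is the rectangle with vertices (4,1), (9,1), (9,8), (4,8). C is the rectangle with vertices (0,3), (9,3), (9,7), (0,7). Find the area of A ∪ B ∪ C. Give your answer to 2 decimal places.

54.00

By inclusion–exclusion:
Individual areas: |A| = 6, |B| = 35, |C| = 36.
|A∩B|: x∈[5,8], y∈[1,2] → 3·1 = 3.
|A∩C| = 0 (no overlap).
|B∩C|: x∈[4,9], y∈[3,7] → 5·4 = 20.
|A∩B∩C| = 0.
|A ∪ B ∪ C| = 77 − 23 + 0 = 54.00.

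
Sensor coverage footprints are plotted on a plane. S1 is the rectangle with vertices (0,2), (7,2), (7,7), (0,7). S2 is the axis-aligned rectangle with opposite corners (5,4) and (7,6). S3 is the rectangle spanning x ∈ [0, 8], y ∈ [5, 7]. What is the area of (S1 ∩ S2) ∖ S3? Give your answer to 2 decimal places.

2.00

|S1 ∩ S2| = 4.
|(S1 ∩ S2) ∩ S3| = 2.
|(S1 ∩ S2) ∖ S3| = 4 − 2 = 2.00.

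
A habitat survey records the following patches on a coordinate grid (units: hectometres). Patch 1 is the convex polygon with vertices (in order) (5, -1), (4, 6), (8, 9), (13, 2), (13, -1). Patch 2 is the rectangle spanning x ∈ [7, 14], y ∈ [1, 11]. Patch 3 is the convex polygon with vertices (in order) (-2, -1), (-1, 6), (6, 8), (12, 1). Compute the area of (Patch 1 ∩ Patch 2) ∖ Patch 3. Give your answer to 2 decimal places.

15.54

|Patch 1 ∩ Patch 2| = 30.125.
|(Patch 1 ∩ Patch 2) ∩ Patch 3| = 14.5833.
|(Patch 1 ∩ Patch 2) ∖ Patch 3| = 30.125 − 14.5833 = 15.54.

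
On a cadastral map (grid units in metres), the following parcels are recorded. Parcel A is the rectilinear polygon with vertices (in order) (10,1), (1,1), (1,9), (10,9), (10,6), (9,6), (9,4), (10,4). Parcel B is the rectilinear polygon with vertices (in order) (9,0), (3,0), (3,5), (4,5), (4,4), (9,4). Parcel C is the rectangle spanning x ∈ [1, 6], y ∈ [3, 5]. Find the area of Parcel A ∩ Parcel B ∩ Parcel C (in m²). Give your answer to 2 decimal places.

4.00

The intersection is the polygon with vertices (3,5), (4,5), (4,4), (6,4), (6,3), (3,3).
By the shoelace formula its area is 4.00.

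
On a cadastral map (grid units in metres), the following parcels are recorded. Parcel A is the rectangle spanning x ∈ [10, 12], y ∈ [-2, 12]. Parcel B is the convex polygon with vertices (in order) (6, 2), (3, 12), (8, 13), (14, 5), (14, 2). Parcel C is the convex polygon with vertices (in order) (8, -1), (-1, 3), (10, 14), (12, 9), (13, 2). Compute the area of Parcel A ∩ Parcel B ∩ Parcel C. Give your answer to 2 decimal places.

14.00

The intersection is the polygon with vertices (10,2), (10,10.333), (12,7.667), (12,2).
By the shoelace formula its area is 14.00.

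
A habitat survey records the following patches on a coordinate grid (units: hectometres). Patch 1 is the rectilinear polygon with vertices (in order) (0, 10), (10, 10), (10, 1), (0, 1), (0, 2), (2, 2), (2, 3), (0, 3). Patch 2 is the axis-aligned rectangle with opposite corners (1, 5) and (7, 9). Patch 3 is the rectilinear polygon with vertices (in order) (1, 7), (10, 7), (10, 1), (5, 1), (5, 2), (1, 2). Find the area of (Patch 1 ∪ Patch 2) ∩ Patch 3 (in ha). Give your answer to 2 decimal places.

|Patch 1 ∪ Patch 2| = 88.
|(Patch 1 ∪ Patch 2) ∩ Patch 3| = 49.00.

49.00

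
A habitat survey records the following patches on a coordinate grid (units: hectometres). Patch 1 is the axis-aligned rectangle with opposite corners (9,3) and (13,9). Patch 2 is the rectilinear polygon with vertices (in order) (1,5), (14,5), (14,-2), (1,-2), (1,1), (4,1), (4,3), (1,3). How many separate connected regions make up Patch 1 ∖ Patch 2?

1

Patch 1 ∖ Patch 2 is a single connected region.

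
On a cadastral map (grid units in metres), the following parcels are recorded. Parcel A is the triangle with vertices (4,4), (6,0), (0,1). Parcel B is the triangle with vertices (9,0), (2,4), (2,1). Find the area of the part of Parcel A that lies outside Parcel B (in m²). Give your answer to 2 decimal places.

|Parcel A| = 11, |Parcel A∩Parcel B| = 6.741.
|Parcel A ∖ Parcel B| = |Parcel A| − |Parcel A∩Parcel B| = 11 − 6.741 = 4.26.

4.26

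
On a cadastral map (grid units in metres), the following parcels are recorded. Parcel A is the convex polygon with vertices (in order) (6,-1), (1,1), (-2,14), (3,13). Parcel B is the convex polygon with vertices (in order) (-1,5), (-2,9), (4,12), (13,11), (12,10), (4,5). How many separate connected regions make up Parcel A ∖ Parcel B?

Parcel A ∖ Parcel B splits into 2 disjoint pieces (area 23.1296, area 13.8815).

2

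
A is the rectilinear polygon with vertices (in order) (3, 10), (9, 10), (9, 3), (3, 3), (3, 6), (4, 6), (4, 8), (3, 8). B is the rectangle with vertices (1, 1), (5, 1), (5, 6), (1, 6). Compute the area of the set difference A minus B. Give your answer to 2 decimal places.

|A| = 40, |A∩B| = 6.
|A ∖ B| = |A| − |A∩B| = 40 − 6 = 34.00.

34.00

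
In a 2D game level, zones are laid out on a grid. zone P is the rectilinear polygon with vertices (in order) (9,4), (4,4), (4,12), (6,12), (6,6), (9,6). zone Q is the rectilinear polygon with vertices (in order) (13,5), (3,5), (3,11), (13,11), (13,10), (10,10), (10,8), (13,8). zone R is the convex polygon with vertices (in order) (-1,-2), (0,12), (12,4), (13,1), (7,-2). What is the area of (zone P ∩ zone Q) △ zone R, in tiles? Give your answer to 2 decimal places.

|zone P ∩ zone Q| = 15.
|(zone P ∩ zone Q) ∩ zone R| = 10.3333.
|(zone P ∩ zone Q) △ zone R| = 15 + 122.5 − 20.6667 = 116.83.

116.83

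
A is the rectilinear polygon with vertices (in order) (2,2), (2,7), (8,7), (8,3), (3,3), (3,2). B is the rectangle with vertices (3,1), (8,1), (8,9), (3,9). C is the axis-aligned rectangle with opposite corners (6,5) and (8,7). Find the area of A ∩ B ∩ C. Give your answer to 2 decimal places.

The intersection is the polygon with vertices (8,5), (6,5), (6,7), (8,7).
By the shoelace formula its area is 4.00.

4.00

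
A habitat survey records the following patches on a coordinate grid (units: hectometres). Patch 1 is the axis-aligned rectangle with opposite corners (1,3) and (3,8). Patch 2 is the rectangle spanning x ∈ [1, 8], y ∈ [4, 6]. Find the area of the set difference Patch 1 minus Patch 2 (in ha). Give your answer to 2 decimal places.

|Patch 1∩Patch 2|: x∈[1,3], y∈[4,6] → 2·2 = 4.
|Patch 1| = 10.
|Patch 1 ∖ Patch 2| = |Patch 1| − |Patch 1∩Patch 2| = 10 − 4 = 6.00.

6.00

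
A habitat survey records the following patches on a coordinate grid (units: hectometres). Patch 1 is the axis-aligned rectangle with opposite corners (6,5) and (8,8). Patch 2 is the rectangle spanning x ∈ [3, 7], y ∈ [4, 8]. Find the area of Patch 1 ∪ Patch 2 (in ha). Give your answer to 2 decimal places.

19.00

By inclusion–exclusion:
Individual areas: |Patch 1| = 6, |Patch 2| = 16.
|Patch 1∩Patch 2|: x∈[6,7], y∈[5,8] → 1·3 = 3.
|Patch 1 ∪ Patch 2| = 22 − 3 = 19.00.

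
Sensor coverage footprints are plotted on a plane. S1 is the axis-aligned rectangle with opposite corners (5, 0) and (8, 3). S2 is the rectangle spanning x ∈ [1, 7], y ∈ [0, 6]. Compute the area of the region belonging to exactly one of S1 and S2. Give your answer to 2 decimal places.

33.00

|S1∩S2|: x∈[5,7], y∈[0,3] → 2·3 = 6.
|S1 △ S2| = |S1| + |S2| − 2·|S1∩S2| = 9 + 36 − 12 = 33.00.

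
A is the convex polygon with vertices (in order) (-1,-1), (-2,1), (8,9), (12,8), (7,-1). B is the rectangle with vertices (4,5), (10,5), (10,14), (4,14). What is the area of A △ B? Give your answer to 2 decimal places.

|A| = 74.5, |B| = 54, |A∩B| = 17.1.
|A △ B| = |A| + |B| − 2·|A∩B| = 74.5 + 54 − 34.2 = 94.30.

94.30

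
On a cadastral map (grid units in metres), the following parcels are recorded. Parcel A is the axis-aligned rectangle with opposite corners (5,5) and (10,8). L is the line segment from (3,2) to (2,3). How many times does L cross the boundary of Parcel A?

0

The segment lies entirely outside Parcel A and never meets its boundary.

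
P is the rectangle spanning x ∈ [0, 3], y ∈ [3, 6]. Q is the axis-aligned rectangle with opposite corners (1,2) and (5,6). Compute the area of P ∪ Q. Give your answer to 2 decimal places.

19.00

By inclusion–exclusion:
Individual areas: |P| = 9, |Q| = 16.
|P∩Q|: x∈[1,3], y∈[3,6] → 2·3 = 6.
|P ∪ Q| = 25 − 6 = 19.00.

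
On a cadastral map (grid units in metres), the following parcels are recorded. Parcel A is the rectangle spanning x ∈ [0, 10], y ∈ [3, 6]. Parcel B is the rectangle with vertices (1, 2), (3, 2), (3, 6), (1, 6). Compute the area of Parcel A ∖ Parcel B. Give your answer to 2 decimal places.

24.00

|Parcel A∩Parcel B|: x∈[1,3], y∈[3,6] → 2·3 = 6.
|Parcel A| = 30.
|Parcel A ∖ Parcel B| = |Parcel A| − |Parcel A∩Parcel B| = 30 − 6 = 24.00.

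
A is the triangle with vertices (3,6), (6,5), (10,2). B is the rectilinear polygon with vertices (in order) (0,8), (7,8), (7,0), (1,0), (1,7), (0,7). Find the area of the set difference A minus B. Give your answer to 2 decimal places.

|A| = 2.5, |A∩B| = 1.6964.
|A ∖ B| = |A| − |A∩B| = 2.5 − 1.6964 = 0.80.

0.80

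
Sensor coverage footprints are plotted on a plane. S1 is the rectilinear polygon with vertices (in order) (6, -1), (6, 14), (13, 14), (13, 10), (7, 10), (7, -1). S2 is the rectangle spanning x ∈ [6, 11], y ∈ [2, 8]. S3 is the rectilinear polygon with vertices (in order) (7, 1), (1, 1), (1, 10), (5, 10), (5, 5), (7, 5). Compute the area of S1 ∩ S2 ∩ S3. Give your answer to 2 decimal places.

3.00

The intersection is the polygon with vertices (7,2), (6,2), (6,5), (7,5).
By the shoelace formula its area is 3.00.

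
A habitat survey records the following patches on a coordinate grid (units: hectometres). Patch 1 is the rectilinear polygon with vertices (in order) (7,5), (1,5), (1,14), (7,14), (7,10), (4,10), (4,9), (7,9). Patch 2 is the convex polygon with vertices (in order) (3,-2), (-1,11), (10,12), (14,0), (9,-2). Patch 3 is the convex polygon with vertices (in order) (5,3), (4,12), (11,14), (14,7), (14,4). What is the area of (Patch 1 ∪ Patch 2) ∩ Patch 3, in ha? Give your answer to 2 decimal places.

The region (Patch 1 ∪ Patch 2) ∩ Patch 3 is the polygon with vertices (7,11.727), (10,12), (12.714,3.857), (5,3), (4,12), (7,12.857).
By the shoelace formula its area is 60.45.

60.45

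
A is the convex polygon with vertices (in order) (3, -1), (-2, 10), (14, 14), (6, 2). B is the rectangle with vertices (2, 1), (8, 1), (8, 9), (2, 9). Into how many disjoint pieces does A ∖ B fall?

2

A ∖ B splits into 2 disjoint pieces (area 2.9091, area 58.6).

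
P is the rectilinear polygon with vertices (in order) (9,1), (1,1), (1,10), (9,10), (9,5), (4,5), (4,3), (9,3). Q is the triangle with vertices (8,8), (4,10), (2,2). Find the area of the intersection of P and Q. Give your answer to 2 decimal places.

The intersection is the polygon with vertices (4,5), (4,4), (2,2), (4,10), (8,8), (5,5).
By the shoelace formula its area is 17.50.

17.50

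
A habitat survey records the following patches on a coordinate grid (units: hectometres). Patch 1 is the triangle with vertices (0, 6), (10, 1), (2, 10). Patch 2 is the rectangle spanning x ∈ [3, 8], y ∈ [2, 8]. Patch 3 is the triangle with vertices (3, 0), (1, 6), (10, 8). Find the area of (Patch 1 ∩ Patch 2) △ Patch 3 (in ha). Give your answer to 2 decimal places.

|Patch 1 ∩ Patch 2| = 13.7222.
|(Patch 1 ∩ Patch 2) ∩ Patch 3| = 9.0101.
|(Patch 1 ∩ Patch 2) △ Patch 3| = 13.7222 + 29 − 18.0202 = 24.70.

24.70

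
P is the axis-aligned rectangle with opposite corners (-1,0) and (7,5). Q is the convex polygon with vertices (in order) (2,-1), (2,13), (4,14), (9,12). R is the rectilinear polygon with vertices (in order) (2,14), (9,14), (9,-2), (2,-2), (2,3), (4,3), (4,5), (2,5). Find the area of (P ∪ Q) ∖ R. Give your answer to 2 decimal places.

19.00

|P ∪ Q| = 84.0769.
|(P ∪ Q) ∩ R| = 65.0769.
|(P ∪ Q) ∖ R| = 84.0769 − 65.0769 = 19.00.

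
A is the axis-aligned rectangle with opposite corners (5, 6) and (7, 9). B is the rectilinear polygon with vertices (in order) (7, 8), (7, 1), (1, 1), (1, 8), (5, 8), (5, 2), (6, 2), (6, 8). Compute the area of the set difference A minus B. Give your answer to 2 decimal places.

|A| = 6, |A∩B| = 2.
|A ∖ B| = |A| − |A∩B| = 6 − 2 = 4.00.

4.00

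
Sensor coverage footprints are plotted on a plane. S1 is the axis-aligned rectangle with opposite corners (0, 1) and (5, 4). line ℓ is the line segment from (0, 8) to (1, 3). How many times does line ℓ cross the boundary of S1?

The segment meets the boundary at (0.8,4).

1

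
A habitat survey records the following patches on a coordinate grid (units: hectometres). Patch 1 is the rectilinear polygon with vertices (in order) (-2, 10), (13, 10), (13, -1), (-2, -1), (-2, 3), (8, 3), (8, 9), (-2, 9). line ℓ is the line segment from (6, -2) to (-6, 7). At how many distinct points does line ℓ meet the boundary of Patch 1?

2

The segment meets the boundary at (-0.667,3), (4.667,-1).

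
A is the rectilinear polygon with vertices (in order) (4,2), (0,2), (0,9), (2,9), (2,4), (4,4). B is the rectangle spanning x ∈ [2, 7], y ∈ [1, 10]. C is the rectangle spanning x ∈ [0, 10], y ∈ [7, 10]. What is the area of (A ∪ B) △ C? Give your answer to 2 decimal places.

|A ∪ B| = 59.
|(A ∪ B) ∩ C| = 19.
|(A ∪ B) △ C| = 59 + 30 − 38 = 51.00.

51.00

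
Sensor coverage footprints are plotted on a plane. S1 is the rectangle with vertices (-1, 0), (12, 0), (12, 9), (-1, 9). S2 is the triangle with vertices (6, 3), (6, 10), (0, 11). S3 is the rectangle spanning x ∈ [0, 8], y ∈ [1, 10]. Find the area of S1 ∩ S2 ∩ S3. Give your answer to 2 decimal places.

The intersection is the polygon with vertices (6,3), (1.5,9), (6,9).
By the shoelace formula its area is 13.50.

13.50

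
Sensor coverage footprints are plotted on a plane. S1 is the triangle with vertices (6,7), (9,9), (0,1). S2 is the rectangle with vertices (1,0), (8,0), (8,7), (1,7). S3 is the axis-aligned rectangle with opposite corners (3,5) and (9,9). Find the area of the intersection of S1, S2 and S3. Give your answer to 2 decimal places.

The intersection is the polygon with vertices (6,7), (6.75,7), (4.5,5), (4,5).
By the shoelace formula its area is 1.25.

1.25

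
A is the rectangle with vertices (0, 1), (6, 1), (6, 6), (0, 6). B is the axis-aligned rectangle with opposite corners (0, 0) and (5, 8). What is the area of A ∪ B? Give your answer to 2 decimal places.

By inclusion–exclusion:
Individual areas: |A| = 30, |B| = 40.
|A∩B|: x∈[0,5], y∈[1,6] → 5·5 = 25.
|A ∪ B| = 70 − 25 = 45.00.

45.00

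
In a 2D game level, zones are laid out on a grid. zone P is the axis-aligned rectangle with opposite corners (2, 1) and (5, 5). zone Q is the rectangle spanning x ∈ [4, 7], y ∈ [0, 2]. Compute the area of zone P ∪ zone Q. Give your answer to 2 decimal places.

By inclusion–exclusion:
Individual areas: |zone P| = 12, |zone Q| = 6.
|zone P∩zone Q|: x∈[4,5], y∈[1,2] → 1·1 = 1.
|zone P ∪ zone Q| = 18 − 1 = 17.00.

17.00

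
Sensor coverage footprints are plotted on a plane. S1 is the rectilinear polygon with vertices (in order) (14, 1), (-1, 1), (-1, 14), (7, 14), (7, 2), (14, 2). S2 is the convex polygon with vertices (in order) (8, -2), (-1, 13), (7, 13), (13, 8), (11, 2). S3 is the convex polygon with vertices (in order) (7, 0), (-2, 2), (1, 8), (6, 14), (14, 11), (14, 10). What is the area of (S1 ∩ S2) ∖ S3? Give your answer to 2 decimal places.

15.84

|S1 ∩ S2| = 56.425.
|(S1 ∩ S2) ∩ S3| = 40.5845.
|(S1 ∩ S2) ∖ S3| = 56.425 − 40.5845 = 15.84.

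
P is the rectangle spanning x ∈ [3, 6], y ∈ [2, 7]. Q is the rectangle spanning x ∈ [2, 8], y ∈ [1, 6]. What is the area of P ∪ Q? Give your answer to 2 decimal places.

By inclusion–exclusion:
Individual areas: |P| = 15, |Q| = 30.
|P∩Q|: x∈[3,6], y∈[2,6] → 3·4 = 12.
|P ∪ Q| = 45 − 12 = 33.00.

33.00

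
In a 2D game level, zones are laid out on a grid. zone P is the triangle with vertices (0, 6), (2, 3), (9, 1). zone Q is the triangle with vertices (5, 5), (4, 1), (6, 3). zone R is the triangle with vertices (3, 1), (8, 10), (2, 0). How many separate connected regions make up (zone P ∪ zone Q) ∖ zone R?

(zone P ∪ zone Q) ∖ zone R splits into 2 disjoint pieces (area 4.9618, area 5.068).

2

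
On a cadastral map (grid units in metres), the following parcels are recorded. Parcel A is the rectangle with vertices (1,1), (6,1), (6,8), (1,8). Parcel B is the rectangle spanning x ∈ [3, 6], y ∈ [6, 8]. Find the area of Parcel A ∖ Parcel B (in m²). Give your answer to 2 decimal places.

|Parcel A∩Parcel B|: x∈[3,6], y∈[6,8] → 3·2 = 6.
|Parcel A| = 35.
|Parcel A ∖ Parcel B| = |Parcel A| − |Parcel A∩Parcel B| = 35 − 6 = 29.00.

29.00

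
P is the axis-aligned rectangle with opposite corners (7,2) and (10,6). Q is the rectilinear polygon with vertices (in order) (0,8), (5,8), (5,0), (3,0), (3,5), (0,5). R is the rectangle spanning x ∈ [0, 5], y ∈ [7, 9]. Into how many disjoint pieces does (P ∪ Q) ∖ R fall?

2

(P ∪ Q) ∖ R splits into 2 disjoint pieces (area 12, area 20).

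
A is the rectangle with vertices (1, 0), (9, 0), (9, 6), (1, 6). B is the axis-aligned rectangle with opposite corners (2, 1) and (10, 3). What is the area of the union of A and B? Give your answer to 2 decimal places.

By inclusion–exclusion:
Individual areas: |A| = 48, |B| = 16.
|A∩B|: x∈[2,9], y∈[1,3] → 7·2 = 14.
|A ∪ B| = 64 − 14 = 50.00.

50.00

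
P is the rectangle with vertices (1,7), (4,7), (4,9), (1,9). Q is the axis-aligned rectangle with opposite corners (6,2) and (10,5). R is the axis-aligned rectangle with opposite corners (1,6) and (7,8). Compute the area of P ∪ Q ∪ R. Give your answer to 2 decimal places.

27.00

By inclusion–exclusion:
Individual areas: |P| = 6, |Q| = 12, |R| = 12.
|P∩Q| = 0 (no overlap).
|P∩R|: x∈[1,4], y∈[7,8] → 3·1 = 3.
|Q∩R| = 0 (no overlap).
|P∩Q∩R| = 0.
|P ∪ Q ∪ R| = 30 − 3 + 0 = 27.00.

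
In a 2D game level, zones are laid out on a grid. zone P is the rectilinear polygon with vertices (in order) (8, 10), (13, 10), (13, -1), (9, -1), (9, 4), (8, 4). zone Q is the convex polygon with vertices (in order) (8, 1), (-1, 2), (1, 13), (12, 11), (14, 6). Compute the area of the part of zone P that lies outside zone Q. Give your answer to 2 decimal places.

18.45

|zone P| = 50, |zone P∩zone Q| = 31.55.
|zone P ∖ zone Q| = |zone P| − |zone P∩zone Q| = 50 − 31.55 = 18.45.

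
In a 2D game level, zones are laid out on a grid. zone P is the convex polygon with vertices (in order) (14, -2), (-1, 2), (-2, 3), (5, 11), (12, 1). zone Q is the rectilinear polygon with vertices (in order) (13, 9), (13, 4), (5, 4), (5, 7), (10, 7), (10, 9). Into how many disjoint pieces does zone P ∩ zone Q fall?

zone P ∩ zone Q is a single connected region.

1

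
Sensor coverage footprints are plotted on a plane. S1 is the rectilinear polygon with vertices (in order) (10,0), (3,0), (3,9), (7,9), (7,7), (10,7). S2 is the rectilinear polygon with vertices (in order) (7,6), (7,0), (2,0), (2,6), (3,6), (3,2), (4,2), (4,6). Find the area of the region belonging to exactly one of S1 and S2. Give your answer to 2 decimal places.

|S1| = 57, |S2| = 26, |S1∩S2| = 20.
|S1 △ S2| = |S1| + |S2| − 2·|S1∩S2| = 57 + 26 − 40 = 43.00.

43.00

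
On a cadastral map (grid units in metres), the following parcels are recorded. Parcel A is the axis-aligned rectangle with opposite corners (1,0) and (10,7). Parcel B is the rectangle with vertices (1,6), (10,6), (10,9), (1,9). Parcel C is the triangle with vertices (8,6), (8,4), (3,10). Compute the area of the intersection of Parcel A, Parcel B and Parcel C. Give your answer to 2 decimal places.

The intersection is the polygon with vertices (6.333,6), (5.5,7), (6.75,7), (8,6).
By the shoelace formula its area is 1.46.

1.46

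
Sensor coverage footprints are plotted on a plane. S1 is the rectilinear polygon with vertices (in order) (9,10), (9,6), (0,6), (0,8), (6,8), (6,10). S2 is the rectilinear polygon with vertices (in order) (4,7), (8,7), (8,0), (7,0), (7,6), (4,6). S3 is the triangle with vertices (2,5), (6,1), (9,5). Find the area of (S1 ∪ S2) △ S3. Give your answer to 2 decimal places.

|S1 ∪ S2| = 30.
|(S1 ∪ S2) ∩ S3| = 2.
|(S1 ∪ S2) △ S3| = 30 + 14 − 4 = 40.00.

40.00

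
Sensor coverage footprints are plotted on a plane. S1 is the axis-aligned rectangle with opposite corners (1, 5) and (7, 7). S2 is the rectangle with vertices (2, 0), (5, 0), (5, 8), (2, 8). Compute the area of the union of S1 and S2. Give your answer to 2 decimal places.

By inclusion–exclusion:
Individual areas: |S1| = 12, |S2| = 24.
|S1∩S2|: x∈[2,5], y∈[5,7] → 3·2 = 6.
|S1 ∪ S2| = 36 − 6 = 30.00.

30.00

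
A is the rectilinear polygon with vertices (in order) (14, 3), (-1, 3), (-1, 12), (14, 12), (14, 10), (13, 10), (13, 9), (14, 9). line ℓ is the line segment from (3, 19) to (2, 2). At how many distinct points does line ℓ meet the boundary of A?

2

The segment meets the boundary at (2.059,3), (2.588,12).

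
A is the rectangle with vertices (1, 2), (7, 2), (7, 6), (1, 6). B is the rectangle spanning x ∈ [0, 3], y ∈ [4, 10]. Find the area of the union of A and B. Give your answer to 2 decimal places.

38.00

By inclusion–exclusion:
Individual areas: |A| = 24, |B| = 18.
|A∩B|: x∈[1,3], y∈[4,6] → 2·2 = 4.
|A ∪ B| = 42 − 4 = 38.00.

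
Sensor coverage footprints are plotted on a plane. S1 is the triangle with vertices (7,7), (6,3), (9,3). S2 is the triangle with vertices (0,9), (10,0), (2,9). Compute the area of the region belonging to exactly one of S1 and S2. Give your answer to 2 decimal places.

13.77

|S1| = 6, |S2| = 9, |S1∩S2| = 0.6172.
|S1 △ S2| = |S1| + |S2| − 2·|S1∩S2| = 6 + 9 − 1.2344 = 13.77.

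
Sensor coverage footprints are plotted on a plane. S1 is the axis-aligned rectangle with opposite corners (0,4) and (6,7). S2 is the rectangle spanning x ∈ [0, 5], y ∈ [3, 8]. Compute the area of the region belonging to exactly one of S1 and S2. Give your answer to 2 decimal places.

|S1∩S2|: x∈[0,5], y∈[4,7] → 5·3 = 15.
|S1 △ S2| = |S1| + |S2| − 2·|S1∩S2| = 18 + 25 − 30 = 13.00.

13.00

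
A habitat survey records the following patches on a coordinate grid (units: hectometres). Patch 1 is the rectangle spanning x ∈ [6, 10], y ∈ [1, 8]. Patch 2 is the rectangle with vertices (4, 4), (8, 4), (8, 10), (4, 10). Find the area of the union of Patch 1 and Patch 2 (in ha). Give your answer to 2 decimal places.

By inclusion–exclusion:
Individual areas: |Patch 1| = 28, |Patch 2| = 24.
|Patch 1∩Patch 2|: x∈[6,8], y∈[4,8] → 2·4 = 8.
|Patch 1 ∪ Patch 2| = 52 − 8 = 44.00.

44.00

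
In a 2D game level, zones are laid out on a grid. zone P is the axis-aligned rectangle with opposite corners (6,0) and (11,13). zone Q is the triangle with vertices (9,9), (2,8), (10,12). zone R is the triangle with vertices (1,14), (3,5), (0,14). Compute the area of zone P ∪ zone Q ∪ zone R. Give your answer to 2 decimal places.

By inclusion–exclusion:
Individual areas: |zone P| = 65, |zone Q| = 10, |zone R| = 4.5.
|zone P∩zone Q| = 7.1429.
|zone P∩zone R| = 0.
|zone Q∩zone R| = 0.0173.
|zone P∩zone Q∩zone R| = 0.
|zone P ∪ zone Q ∪ zone R| = 79.5 − 7.1602 + 0 = 72.34.

72.34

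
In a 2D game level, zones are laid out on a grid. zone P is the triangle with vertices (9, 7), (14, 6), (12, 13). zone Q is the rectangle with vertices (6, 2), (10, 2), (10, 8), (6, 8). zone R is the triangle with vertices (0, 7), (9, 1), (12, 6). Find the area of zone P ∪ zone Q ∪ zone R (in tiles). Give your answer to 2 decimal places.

By inclusion–exclusion:
Individual areas: |zone P| = 16.5, |zone Q| = 24, |zone R| = 31.5.
|zone P∩zone Q| = 0.85.
|zone P∩zone R| = 0.
|zone Q∩zone R| = 16.45.
|zone P∩zone Q∩zone R| = 0.
|zone P ∪ zone Q ∪ zone R| = 72 − 17.3 + 0 = 54.70.

54.70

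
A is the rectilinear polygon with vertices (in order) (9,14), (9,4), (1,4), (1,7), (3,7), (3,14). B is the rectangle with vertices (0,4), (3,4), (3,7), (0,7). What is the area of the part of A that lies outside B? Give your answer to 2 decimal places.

60.00

|A| = 66, |A∩B| = 6.
|A ∖ B| = |A| − |A∩B| = 66 − 6 = 60.00.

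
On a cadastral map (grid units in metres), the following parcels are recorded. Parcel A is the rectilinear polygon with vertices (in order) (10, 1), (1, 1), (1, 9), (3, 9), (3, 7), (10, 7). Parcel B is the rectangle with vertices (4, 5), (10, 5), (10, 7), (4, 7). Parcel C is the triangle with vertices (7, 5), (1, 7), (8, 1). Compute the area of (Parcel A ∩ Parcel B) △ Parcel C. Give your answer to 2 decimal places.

|Parcel A ∩ Parcel B| = 12.
|(Parcel A ∩ Parcel B) ∩ Parcel C| = 1.5.
|(Parcel A ∩ Parcel B) △ Parcel C| = 12 + 11 − 3 = 20.00.

20.00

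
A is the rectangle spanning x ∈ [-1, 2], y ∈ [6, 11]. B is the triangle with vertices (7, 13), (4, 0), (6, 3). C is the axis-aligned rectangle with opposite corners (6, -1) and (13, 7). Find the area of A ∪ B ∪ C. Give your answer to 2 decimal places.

78.70

By inclusion–exclusion:
Individual areas: |A| = 15, |B| = 8.5, |C| = 56.
|A∩B| = 0.
|A∩C| = 0 (no overlap).
|B∩C| = 0.8.
|A∩B∩C| = 0.
|A ∪ B ∪ C| = 79.5 − 0.8 + 0 = 78.70.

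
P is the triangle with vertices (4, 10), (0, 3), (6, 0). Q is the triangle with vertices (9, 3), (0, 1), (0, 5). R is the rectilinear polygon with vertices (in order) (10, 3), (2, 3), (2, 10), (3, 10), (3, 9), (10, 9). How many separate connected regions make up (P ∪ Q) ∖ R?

(P ∪ Q) ∖ R splits into 2 disjoint pieces (area 0.3857, area 16.762).

2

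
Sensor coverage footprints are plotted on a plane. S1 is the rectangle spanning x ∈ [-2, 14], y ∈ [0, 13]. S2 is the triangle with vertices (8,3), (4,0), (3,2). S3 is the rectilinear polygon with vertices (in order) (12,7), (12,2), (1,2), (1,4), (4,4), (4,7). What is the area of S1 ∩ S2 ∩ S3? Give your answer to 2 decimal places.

1.83

The intersection is the polygon with vertices (8,3), (6.667,2), (3,2).
By the shoelace formula its area is 1.83.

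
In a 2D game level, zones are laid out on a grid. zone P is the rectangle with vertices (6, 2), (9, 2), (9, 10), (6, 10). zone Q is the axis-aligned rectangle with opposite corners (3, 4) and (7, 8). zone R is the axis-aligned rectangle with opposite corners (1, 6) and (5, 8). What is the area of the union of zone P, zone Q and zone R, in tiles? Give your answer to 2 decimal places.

40.00

By inclusion–exclusion:
Individual areas: |zone P| = 24, |zone Q| = 16, |zone R| = 8.
|zone P∩zone Q|: x∈[6,7], y∈[4,8] → 1·4 = 4.
|zone P∩zone R| = 0 (no overlap).
|zone Q∩zone R|: x∈[3,5], y∈[6,8] → 2·2 = 4.
|zone P∩zone Q∩zone R| = 0.
|zone P ∪ zone Q ∪ zone R| = 48 − 8 + 0 = 40.00.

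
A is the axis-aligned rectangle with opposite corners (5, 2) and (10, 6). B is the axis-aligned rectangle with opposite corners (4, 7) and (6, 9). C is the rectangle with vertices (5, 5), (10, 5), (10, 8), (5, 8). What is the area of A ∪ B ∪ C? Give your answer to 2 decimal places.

By inclusion–exclusion:
Individual areas: |A| = 20, |B| = 4, |C| = 15.
|A∩B| = 0 (no overlap).
|A∩C|: x∈[5,10], y∈[5,6] → 5·1 = 5.
|B∩C|: x∈[5,6], y∈[7,8] → 1·1 = 1.
|A∩B∩C| = 0.
|A ∪ B ∪ C| = 39 − 6 + 0 = 33.00.

33.00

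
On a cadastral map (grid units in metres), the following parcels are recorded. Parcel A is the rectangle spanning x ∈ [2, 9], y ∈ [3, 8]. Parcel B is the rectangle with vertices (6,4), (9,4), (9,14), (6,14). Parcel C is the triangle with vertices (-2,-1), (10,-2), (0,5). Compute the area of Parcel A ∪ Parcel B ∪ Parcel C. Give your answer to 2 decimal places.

By inclusion–exclusion:
Individual areas: |Parcel A| = 35, |Parcel B| = 30, |Parcel C| = 37.
|Parcel A∩Parcel B|: x∈[6,9], y∈[4,8] → 3·4 = 12.
|Parcel A∩Parcel C| = 0.2571.
|Parcel B∩Parcel C| = 0.
|Parcel A∩Parcel B∩Parcel C| = 0.
|Parcel A ∪ Parcel B ∪ Parcel C| = 102 − 12.2571 + 0 = 89.74.

89.74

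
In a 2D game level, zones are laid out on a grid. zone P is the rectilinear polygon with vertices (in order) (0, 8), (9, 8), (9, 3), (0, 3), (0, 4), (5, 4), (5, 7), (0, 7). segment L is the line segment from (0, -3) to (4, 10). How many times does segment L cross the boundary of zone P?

The segment meets the boundary at (3.385,8), (3.077,7), (2.154,4), (1.846,3).

4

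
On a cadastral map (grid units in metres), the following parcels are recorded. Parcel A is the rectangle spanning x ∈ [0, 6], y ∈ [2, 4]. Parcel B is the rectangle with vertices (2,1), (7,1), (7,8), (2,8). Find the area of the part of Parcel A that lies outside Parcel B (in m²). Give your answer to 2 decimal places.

4.00

|Parcel A∩Parcel B|: x∈[2,6], y∈[2,4] → 4·2 = 8.
|Parcel A| = 12.
|Parcel A ∖ Parcel B| = |Parcel A| − |Parcel A∩Parcel B| = 12 − 8 = 4.00.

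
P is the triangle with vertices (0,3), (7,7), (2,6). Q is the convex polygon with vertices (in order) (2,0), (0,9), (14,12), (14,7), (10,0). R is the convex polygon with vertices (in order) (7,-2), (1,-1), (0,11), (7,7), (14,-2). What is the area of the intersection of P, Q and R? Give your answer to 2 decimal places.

5.95

The intersection is the polygon with vertices (7,7), (1.183,3.676), (1,4.5), (2,6).
By the shoelace formula its area is 5.95.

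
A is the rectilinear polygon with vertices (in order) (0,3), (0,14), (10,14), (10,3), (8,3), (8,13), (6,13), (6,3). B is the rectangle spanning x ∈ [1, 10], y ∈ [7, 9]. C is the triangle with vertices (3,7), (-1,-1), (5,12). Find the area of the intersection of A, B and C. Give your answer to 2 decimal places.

The intersection is the polygon with vertices (2.692,7), (3.615,9), (3.8,9), (3,7).
By the shoelace formula its area is 0.49.

0.49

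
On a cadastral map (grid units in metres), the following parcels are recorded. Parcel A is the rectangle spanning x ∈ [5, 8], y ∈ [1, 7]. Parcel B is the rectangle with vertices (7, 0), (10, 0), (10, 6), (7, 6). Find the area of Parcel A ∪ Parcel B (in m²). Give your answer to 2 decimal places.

31.00

By inclusion–exclusion:
Individual areas: |Parcel A| = 18, |Parcel B| = 18.
|Parcel A∩Parcel B|: x∈[7,8], y∈[1,6] → 1·5 = 5.
|Parcel A ∪ Parcel B| = 36 − 5 = 31.00.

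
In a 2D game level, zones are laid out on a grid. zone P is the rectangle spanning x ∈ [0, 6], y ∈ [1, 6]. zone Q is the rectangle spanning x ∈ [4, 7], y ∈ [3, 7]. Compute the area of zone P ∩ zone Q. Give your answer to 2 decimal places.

|zone P∩zone Q|: x∈[4,6], y∈[3,6] → 2·3 = 6.

6.00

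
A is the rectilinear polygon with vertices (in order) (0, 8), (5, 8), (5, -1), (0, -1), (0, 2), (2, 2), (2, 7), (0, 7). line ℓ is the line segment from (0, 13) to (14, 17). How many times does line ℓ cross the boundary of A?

0

The segment lies entirely outside A and never meets its boundary.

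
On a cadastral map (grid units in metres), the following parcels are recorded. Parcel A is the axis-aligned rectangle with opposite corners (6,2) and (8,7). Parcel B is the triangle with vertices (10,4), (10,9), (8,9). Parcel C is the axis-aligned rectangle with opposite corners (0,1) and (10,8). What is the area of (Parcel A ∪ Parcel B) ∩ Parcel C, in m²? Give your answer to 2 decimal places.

13.20

|Parcel A ∪ Parcel B| = 15.
|(Parcel A ∪ Parcel B) ∩ Parcel C| = 13.20.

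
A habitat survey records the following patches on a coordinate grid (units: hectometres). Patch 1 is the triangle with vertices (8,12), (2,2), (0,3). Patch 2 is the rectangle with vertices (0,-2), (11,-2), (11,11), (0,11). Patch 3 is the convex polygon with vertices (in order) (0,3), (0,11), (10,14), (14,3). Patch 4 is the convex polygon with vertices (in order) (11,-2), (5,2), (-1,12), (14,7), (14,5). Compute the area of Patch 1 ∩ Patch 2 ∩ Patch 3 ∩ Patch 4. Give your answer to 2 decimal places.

The intersection is the polygon with vertices (3.5,4.5), (2.627,5.955), (5.943,9.686), (6.5,9.5).
By the shoelace formula its area is 5.71.

5.71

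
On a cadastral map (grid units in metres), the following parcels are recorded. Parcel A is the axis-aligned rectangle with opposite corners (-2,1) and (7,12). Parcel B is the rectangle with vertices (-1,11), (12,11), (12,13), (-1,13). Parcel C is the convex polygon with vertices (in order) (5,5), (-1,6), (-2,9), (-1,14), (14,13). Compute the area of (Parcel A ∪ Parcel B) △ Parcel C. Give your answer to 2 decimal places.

|Parcel A ∪ Parcel B| = 117.
|(Parcel A ∪ Parcel B) ∩ Parcel C| = 72.7944.
|(Parcel A ∪ Parcel B) △ Parcel C| = 117 + 92.5 − 145.5889 = 63.91.

63.91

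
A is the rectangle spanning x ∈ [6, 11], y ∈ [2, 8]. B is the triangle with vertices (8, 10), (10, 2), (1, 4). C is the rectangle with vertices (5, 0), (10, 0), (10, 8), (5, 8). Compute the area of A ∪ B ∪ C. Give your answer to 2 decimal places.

57.47

By inclusion–exclusion:
Individual areas: |A| = 30, |B| = 34, |C| = 40.
|A∩B| = 17.7222.
|A∩C|: x∈[6,10], y∈[2,8] → 4·6 = 24.
|B∩C| = 22.5317.
|A∩B∩C| = 17.7222.
|A ∪ B ∪ C| = 104 − 64.254 + 17.7222 = 57.47.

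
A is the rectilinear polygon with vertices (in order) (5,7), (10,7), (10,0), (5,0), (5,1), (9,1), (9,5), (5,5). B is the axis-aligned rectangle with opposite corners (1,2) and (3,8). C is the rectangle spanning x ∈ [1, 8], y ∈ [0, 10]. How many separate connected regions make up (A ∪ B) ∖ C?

(A ∪ B) ∖ C is a single connected region.

1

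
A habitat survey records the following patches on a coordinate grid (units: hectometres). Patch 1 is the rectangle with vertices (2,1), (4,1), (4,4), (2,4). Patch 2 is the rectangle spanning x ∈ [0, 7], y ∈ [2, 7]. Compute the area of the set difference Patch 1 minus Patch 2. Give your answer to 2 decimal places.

|Patch 1∩Patch 2|: x∈[2,4], y∈[2,4] → 2·2 = 4.
|Patch 1| = 6.
|Patch 1 ∖ Patch 2| = |Patch 1| − |Patch 1∩Patch 2| = 6 − 4 = 2.00.

2.00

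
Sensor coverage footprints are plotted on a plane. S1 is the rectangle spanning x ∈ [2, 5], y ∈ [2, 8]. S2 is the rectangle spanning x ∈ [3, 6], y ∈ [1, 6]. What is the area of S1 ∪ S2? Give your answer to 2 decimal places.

By inclusion–exclusion:
Individual areas: |S1| = 18, |S2| = 15.
|S1∩S2|: x∈[3,5], y∈[2,6] → 2·4 = 8.
|S1 ∪ S2| = 33 − 8 = 25.00.

25.00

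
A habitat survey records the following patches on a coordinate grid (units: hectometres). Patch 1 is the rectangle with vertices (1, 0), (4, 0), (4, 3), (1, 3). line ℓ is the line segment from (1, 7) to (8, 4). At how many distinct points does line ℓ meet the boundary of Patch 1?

0

The segment lies entirely outside Patch 1 and never meets its boundary.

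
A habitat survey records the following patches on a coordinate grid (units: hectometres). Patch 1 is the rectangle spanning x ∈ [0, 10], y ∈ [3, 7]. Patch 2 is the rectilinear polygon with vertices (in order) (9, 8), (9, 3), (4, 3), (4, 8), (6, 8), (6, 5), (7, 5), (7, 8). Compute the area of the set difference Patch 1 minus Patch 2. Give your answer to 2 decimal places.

|Patch 1| = 40, |Patch 1∩Patch 2| = 18.
|Patch 1 ∖ Patch 2| = |Patch 1| − |Patch 1∩Patch 2| = 40 − 18 = 22.00.

22.00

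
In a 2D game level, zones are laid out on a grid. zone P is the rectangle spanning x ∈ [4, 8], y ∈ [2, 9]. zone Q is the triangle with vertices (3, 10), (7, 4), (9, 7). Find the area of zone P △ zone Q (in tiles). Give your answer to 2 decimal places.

|zone P| = 28, |zone Q| = 12, |zone P∩zone Q| = 10.25.
|zone P △ zone Q| = |zone P| + |zone Q| − 2·|zone P∩zone Q| = 28 + 12 − 20.5 = 19.50.

19.50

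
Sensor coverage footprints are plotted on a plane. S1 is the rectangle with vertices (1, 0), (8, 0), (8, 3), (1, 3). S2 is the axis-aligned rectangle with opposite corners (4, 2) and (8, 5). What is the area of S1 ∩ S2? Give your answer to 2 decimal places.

4.00

|S1∩S2|: x∈[4,8], y∈[2,3] → 4·1 = 4.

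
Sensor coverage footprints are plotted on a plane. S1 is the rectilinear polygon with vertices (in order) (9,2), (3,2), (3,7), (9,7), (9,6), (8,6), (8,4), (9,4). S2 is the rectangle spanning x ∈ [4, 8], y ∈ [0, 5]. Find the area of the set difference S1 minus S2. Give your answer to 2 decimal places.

16.00

|S1| = 28, |S1∩S2| = 12.
|S1 ∖ S2| = |S1| − |S1∩S2| = 28 − 12 = 16.00.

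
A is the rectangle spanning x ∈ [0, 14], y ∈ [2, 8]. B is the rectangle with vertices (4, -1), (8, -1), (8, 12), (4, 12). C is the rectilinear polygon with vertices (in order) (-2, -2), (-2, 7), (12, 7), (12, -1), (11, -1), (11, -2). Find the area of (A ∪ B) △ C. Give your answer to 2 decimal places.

|A ∪ B| = 112.
|(A ∪ B) ∩ C| = 72.
|(A ∪ B) △ C| = 112 + 125 − 144 = 93.00.

93.00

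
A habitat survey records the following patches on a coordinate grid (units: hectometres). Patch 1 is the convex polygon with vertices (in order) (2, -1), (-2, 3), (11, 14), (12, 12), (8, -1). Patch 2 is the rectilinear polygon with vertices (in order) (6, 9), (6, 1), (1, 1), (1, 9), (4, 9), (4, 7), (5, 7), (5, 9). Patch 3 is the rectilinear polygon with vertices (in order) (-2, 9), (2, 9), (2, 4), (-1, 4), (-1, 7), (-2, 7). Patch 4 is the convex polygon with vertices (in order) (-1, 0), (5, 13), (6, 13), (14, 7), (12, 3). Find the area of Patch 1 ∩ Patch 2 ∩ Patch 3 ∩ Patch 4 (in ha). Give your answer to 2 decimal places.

1.41

The intersection is the polygon with vertices (2,6.385), (2,4), (1,4), (1,4.333), (1.913,6.311).
By the shoelace formula its area is 1.41.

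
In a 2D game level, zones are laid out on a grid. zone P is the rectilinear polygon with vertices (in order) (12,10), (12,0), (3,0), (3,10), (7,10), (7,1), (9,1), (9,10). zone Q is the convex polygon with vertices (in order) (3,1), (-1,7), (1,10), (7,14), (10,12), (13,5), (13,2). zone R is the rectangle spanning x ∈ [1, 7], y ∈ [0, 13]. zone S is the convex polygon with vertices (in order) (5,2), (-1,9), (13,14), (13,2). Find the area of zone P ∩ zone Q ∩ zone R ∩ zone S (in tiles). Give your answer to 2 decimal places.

The intersection is the polygon with vertices (7,2), (5,2), (3,4.333), (3,10), (7,10).
By the shoelace formula its area is 29.67.

29.67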